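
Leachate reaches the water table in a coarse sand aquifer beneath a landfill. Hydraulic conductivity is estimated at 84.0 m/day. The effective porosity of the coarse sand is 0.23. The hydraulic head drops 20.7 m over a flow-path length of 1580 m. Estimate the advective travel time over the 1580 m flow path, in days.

Hydraulic gradient i = Δh / L = 20.7 / 1580 = 0.01310.
Darcy flux q = K · i = 84.00 × 0.01310 = 1.101 m/day.
Seepage velocity v = q / n_e = 1.101 / 0.23 = 4.785 m/day.
Travel time t = L / v = 1580 / 4.785 = 330.2 days.

330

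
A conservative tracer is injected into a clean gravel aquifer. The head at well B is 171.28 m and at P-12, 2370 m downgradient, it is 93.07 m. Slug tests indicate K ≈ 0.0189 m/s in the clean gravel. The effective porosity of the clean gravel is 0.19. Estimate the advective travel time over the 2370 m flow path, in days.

Convert K: 0.0189 m/s × 86400 = 1633 m/day.
Hydraulic gradient i = (171.28 − 93.07) / 2370 = 78.21 / 2370 = 0.03300.
Darcy flux q = K · i = 1633 × 0.03300 = 53.89 m/day.
Seepage velocity v = q / n_e = 53.89 / 0.19 = 283.6 m/day.
Travel time t = L / v = 2370 / 283.6 = 8.356 days.

8.36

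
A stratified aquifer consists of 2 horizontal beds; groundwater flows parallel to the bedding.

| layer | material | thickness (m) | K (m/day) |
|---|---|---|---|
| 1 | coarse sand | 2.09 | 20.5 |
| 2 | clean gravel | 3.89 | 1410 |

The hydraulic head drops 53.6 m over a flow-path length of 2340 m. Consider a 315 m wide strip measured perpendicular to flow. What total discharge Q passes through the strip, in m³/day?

Flow is parallel to layering, so each bed carries its own Darcy discharge and the transmissivities add.
Σ(K_i·b_i) = 20.5×2.09 + 1410×3.89 = 5528 m²/day.
Hydraulic gradient i = Δh / L = 53.6 / 2340 = 0.02291.
Q = Σ(K_i·b_i) · W · i = 5528 × 315 × 0.02291 = 39885 m³/day.

39900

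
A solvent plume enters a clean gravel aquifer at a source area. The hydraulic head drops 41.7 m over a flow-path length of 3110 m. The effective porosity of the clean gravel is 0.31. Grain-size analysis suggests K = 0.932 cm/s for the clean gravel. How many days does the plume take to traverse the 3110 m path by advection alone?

Convert K: 0.932 cm/s × 864 = 805.2 m/day.
Hydraulic gradient i = Δh / L = 41.7 / 3110 = 0.01341.
Darcy flux q = K · i = 805.2 × 0.01341 = 10.80 m/day.
Seepage velocity v = q / n_e = 10.80 / 0.31 = 34.83 m/day.
Travel time t = L / v = 3110 / 34.83 = 89.29 days.

89.3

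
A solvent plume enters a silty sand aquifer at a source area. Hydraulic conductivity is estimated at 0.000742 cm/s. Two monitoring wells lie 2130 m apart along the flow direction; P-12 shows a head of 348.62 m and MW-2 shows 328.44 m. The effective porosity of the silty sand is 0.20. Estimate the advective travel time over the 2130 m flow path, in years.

Convert K: 0.000742 cm/s × 864 = 0.6411 m/day.
Hydraulic gradient i = (348.62 − 328.44) / 2130 = 20.18 / 2130 = 0.009474.
Darcy flux q = K · i = 0.6411 × 0.009474 = 0.006074 m/day.
Seepage velocity v = q / n_e = 0.006074 / 0.20 = 0.03037 m/day.
Travel time t = L / v = 2130 / 0.03037 = 70138 days = 192.0 years.

192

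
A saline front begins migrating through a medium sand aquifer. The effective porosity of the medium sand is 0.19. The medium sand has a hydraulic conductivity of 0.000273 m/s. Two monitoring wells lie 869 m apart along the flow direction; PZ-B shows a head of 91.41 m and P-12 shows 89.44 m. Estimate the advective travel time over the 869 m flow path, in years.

8.45

Convert K: 0.000273 m/s × 86400 = 23.59 m/day.
Hydraulic gradient i = (91.41 − 89.44) / 869 = 1.97 / 869 = 0.002267.
Darcy flux q = K · i = 23.59 × 0.002267 = 0.05347 m/day.
Seepage velocity v = q / n_e = 0.05347 / 0.19 = 0.2814 m/day.
Travel time t = L / v = 869 / 0.2814 = 3088 days = 8.454 years.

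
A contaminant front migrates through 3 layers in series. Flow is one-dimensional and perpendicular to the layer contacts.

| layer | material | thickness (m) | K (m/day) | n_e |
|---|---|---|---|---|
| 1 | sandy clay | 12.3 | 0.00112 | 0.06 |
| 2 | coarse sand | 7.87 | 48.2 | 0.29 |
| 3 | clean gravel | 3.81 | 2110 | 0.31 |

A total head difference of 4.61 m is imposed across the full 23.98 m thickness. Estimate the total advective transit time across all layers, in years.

With flow normal to the layers, continuity requires the same specific discharge q through every layer.
Σ(b_i/K_i) = 12.3/0.00112 + 7.87/48.2 + 3.81/2110 = 10982 d.
q = Δh / Σ(b_i/K_i) = 4.61 / 10982 = 0.0004198 m/day.
In each layer the seepage velocity is v_i = q/n_i, so the layer transit time is t_i = b_i·n_i / q:
  layer 1 (sandy clay): t_1 = 12.3 × 0.06 / 0.0004198 = 1758 d
  layer 2 (coarse sand): t_2 = 7.87 × 0.29 / 0.0004198 = 5437 d
  layer 3 (clean gravel): t_3 = 3.81 × 0.31 / 0.0004198 = 2814 d
Total t = Σ t_i = 10009 days = 27.40 years.

27.4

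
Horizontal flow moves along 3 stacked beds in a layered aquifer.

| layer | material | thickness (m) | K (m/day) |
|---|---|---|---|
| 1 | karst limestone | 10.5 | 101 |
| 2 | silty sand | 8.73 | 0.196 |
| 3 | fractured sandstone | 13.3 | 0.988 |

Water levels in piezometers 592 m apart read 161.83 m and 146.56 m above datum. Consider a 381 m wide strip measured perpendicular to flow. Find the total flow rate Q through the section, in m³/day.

Flow is parallel to layering, so each bed carries its own Darcy discharge and the transmissivities add.
Σ(K_i·b_i) = 101×10.5 + 0.196×8.73 + 0.988×13.3 = 1075 m²/day.
Hydraulic gradient i = (161.83 − 146.56) / 592 = 15.27 / 592 = 0.02579.
Q = Σ(K_i·b_i) · W · i = 1075 × 381 × 0.02579 = 10568 m³/day.

10600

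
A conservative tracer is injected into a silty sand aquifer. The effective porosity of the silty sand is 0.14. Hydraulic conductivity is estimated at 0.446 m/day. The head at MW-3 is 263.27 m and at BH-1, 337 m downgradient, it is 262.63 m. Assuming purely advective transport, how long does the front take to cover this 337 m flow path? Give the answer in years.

Hydraulic gradient i = (263.27 − 262.63) / 337 = 0.64 / 337 = 0.001899.
Darcy flux q = K · i = 0.4460 × 0.001899 = 0.0008470 m/day.
Seepage velocity v = q / n_e = 0.0008470 / 0.14 = 0.006050 m/day.
Travel time t = L / v = 337 / 0.006050 = 55702 days = 152.5 years.

153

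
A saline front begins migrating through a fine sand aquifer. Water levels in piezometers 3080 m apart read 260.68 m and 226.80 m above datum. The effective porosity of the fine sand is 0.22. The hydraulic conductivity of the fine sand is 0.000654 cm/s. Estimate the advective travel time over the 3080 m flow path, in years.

298

Convert K: 0.000654 cm/s × 864 = 0.5651 m/day.
Hydraulic gradient i = (260.68 − 226.80) / 3080 = 33.88 / 3080 = 0.01100.
Darcy flux q = K · i = 0.5651 × 0.01100 = 0.006216 m/day.
Seepage velocity v = q / n_e = 0.006216 / 0.22 = 0.02825 m/day.
Travel time t = L / v = 3080 / 0.02825 = 1.090e+05 days = 298.5 years.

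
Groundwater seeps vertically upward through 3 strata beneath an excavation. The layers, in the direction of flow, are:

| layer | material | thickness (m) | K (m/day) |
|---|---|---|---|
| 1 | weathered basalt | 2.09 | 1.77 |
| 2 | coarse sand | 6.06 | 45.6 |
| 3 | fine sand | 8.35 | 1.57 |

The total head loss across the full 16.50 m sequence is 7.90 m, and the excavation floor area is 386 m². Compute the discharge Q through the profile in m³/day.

Flow is perpendicular to layering, so the layers act in series and the equivalent K is the thickness-weighted harmonic mean.
Total thickness L = 2.09 + 6.06 + 8.35 = 16.50 m.
Σ(b_i/K_i) = 2.09/1.77 + 6.06/45.6 + 8.35/1.57 = 6.632 d.
K_eq = L / Σ(b_i/K_i) = 16.50 / 6.632 = 2.488 m/day.
Q = K_eq · A · (Δh/L) = 2.488 × 386 × (7.90/16.50) = 459.8 m³/day.

460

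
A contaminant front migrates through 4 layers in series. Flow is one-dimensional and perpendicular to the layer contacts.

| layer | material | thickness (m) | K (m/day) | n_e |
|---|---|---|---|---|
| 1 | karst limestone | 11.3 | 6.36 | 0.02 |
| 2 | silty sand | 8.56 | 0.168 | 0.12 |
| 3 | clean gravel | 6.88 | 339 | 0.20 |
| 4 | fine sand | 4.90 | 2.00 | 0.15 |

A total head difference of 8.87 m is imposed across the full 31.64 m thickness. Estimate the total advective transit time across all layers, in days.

20.9

With flow normal to the layers, continuity requires the same specific discharge q through every layer.
Σ(b_i/K_i) = 11.3/6.36 + 8.56/0.168 + 6.88/339 + 4.90/2.00 = 55.20 d.
q = Δh / Σ(b_i/K_i) = 8.87 / 55.20 = 0.1607 m/day.
In each layer the seepage velocity is v_i = q/n_i, so the layer transit time is t_i = b_i·n_i / q:
  layer 1 (karst limestone): t_1 = 11.3 × 0.02 / 0.1607 = 1.406 d
  layer 2 (silty sand): t_2 = 8.56 × 0.12 / 0.1607 = 6.392 d
  layer 3 (clean gravel): t_3 = 6.88 × 0.20 / 0.1607 = 8.563 d
  layer 4 (fine sand): t_4 = 4.90 × 0.15 / 0.1607 = 4.574 d
Total t = Σ t_i = 20.94 days.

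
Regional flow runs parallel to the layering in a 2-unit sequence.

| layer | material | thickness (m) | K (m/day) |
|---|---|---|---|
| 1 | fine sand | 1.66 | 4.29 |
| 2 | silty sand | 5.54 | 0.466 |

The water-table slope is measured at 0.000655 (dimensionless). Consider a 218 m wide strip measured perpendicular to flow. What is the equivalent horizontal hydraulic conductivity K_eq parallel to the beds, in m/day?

1.35

Flow is parallel to layering, so each bed carries its own Darcy discharge and the transmissivities add.
Σ(K_i·b_i) = 4.29×1.66 + 0.466×5.54 = 9.703 m²/day.
Total thickness b = 7.200 m, so K_eq = Σ(K_i·b_i)/b = 1.348 m/day.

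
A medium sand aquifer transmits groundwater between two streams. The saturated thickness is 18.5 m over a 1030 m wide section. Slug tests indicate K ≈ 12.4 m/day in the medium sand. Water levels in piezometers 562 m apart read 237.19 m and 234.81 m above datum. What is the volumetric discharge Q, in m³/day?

1000

Cross-sectional area A = 1030 × 18.5 = 19055 m².
Hydraulic gradient i = (237.19 − 234.81) / 562 = 2.38 / 562 = 0.004235.
Darcy's law: Q = K · A · i = 12.40 × 19055 × 0.004235 = 1001 m³/day.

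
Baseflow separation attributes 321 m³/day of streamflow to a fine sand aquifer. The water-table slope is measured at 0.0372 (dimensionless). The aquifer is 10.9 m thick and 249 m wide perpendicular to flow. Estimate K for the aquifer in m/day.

Cross-sectional area A = 249 × 10.9 = 2714 m².
Hydraulic gradient i = 0.0372.
From Q = K·A·i, K = Q / (A·i) = 321 / (2714 × 0.03720) = 3.179 m/day.

3.18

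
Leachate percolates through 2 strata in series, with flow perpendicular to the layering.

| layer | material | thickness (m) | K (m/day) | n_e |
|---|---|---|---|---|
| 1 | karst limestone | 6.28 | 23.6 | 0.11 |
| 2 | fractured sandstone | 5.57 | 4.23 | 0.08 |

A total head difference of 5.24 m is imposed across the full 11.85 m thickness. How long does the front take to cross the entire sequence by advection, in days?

0.343

With flow normal to the layers, continuity requires the same specific discharge q through every layer.
Σ(b_i/K_i) = 6.28/23.6 + 5.57/4.23 = 1.583 d.
q = Δh / Σ(b_i/K_i) = 5.24 / 1.583 = 3.310 m/day.
In each layer the seepage velocity is v_i = q/n_i, so the layer transit time is t_i = b_i·n_i / q:
  layer 1 (karst limestone): t_1 = 6.28 × 0.11 / 3.310 = 0.2087 d
  layer 2 (fractured sandstone): t_2 = 5.57 × 0.08 / 3.310 = 0.1346 d
Total t = Σ t_i = 0.3433 days.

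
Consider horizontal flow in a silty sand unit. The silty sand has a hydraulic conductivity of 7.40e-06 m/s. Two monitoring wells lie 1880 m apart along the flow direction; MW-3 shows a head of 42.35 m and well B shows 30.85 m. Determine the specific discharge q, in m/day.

Convert K: 7.40e-06 m/s × 86400 = 0.6394 m/day.
Hydraulic gradient i = (42.35 − 30.85) / 1880 = 11.5 / 1880 = 0.006117.
Specific discharge q = K · i = 0.6394 × 0.006117 = 0.003911 m/day.

0.00391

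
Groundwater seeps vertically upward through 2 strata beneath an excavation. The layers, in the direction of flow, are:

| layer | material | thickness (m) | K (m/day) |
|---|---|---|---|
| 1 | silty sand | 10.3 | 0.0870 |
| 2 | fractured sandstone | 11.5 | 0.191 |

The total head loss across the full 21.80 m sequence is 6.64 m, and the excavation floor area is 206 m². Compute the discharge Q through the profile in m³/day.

Flow is perpendicular to layering, so the layers act in series and the equivalent K is the thickness-weighted harmonic mean.
Total thickness L = 10.3 + 11.5 = 21.80 m.
Σ(b_i/K_i) = 10.3/0.0870 + 11.5/0.191 = 178.6 d.
K_eq = L / Σ(b_i/K_i) = 21.80 / 178.6 = 0.1221 m/day.
Q = K_eq · A · (Δh/L) = 0.1221 × 206 × (6.64/21.80) = 7.659 m³/day.

7.66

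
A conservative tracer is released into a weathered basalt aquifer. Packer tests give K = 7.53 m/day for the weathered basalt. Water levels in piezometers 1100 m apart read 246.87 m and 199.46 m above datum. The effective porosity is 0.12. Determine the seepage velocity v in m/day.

Hydraulic gradient i = (246.87 − 199.46) / 1100 = 47.41 / 1100 = 0.04310.
Darcy flux q = K · i = 7.530 × 0.04310 = 0.3245 m/day.
Seepage velocity v = q / n_e = 0.3245 / 0.12 = 2.705 m/day.

2.70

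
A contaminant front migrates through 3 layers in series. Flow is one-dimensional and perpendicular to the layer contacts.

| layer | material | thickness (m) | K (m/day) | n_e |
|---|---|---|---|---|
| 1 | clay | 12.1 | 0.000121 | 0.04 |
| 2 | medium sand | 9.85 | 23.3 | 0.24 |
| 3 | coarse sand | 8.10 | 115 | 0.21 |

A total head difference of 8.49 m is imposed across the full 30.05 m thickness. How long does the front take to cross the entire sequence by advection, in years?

147

With flow normal to the layers, continuity requires the same specific discharge q through every layer.
Σ(b_i/K_i) = 12.1/0.000121 + 9.85/23.3 + 8.10/115 = 1.000e+05 d.
q = Δh / Σ(b_i/K_i) = 8.49 / 1.000e+05 = 8.490e-05 m/day.
In each layer the seepage velocity is v_i = q/n_i, so the layer transit time is t_i = b_i·n_i / q:
  layer 1 (clay): t_1 = 12.1 × 0.04 / 8.490e-05 = 5701 d
  layer 2 (medium sand): t_2 = 9.85 × 0.24 / 8.490e-05 = 27845 d
  layer 3 (coarse sand): t_3 = 8.10 × 0.21 / 8.490e-05 = 20035 d
Total t = Σ t_i = 53581 days = 146.7 years.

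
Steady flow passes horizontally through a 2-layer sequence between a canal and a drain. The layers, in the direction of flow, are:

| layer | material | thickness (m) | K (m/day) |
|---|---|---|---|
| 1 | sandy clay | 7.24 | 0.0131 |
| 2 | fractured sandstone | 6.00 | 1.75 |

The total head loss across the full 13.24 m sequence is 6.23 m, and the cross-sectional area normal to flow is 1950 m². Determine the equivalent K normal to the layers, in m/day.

0.0238

Flow is perpendicular to layering, so the layers act in series and the equivalent K is the thickness-weighted harmonic mean.
Total thickness L = 7.24 + 6.00 = 13.24 m.
Σ(b_i/K_i) = 7.24/0.0131 + 6.00/1.75 = 556.1 d.
K_eq = L / Σ(b_i/K_i) = 13.24 / 556.1 = 0.02381 m/day.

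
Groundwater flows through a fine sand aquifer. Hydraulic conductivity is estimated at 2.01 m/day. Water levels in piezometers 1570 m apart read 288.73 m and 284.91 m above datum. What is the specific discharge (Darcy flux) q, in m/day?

0.00489

Hydraulic gradient i = (288.73 − 284.91) / 1570 = 3.82 / 1570 = 0.002433.
Specific discharge q = K · i = 2.010 × 0.002433 = 0.004891 m/day.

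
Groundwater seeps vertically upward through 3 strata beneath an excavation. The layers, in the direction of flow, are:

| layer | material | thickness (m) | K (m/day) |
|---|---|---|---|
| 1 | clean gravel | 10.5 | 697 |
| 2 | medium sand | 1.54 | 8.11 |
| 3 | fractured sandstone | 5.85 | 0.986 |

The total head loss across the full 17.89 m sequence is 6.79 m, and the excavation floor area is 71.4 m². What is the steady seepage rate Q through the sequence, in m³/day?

79.0

Flow is perpendicular to layering, so the layers act in series and the equivalent K is the thickness-weighted harmonic mean.
Total thickness L = 10.5 + 1.54 + 5.85 = 17.89 m.
Σ(b_i/K_i) = 10.5/697 + 1.54/8.11 + 5.85/0.986 = 6.138 d.
K_eq = L / Σ(b_i/K_i) = 17.89 / 6.138 = 2.915 m/day.
Q = K_eq · A · (Δh/L) = 2.915 × 71.4 × (6.79/17.89) = 78.98 m³/day.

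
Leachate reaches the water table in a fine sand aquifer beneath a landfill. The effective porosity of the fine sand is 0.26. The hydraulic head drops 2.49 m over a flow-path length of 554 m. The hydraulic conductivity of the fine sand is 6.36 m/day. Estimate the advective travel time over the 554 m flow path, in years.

13.8

Hydraulic gradient i = Δh / L = 2.49 / 554 = 0.004495.
Darcy flux q = K · i = 6.360 × 0.004495 = 0.02859 m/day.
Seepage velocity v = q / n_e = 0.02859 / 0.26 = 0.1099 m/day.
Travel time t = L / v = 554 / 0.1099 = 5039 days = 13.80 years.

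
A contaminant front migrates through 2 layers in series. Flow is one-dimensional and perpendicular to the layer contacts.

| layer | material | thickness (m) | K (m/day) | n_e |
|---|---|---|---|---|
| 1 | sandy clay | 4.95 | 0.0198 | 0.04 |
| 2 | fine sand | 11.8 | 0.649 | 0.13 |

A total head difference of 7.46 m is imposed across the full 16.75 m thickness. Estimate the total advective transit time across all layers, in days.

With flow normal to the layers, continuity requires the same specific discharge q through every layer.
Σ(b_i/K_i) = 4.95/0.0198 + 11.8/0.649 = 268.2 d.
q = Δh / Σ(b_i/K_i) = 7.46 / 268.2 = 0.02782 m/day.
In each layer the seepage velocity is v_i = q/n_i, so the layer transit time is t_i = b_i·n_i / q:
  layer 1 (sandy clay): t_1 = 4.95 × 0.04 / 0.02782 = 7.118 d
  layer 2 (fine sand): t_2 = 11.8 × 0.13 / 0.02782 = 55.15 d
Total t = Σ t_i = 62.26 days.

62.3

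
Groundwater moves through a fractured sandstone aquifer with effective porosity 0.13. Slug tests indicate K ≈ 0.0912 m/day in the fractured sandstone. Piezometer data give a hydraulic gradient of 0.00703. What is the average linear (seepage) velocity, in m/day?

0.00493

Hydraulic gradient i = 0.00703.
Darcy flux q = K · i = 0.09120 × 0.007030 = 0.0006411 m/day.
Seepage velocity v = q / n_e = 0.0006411 / 0.13 = 0.004932 m/day.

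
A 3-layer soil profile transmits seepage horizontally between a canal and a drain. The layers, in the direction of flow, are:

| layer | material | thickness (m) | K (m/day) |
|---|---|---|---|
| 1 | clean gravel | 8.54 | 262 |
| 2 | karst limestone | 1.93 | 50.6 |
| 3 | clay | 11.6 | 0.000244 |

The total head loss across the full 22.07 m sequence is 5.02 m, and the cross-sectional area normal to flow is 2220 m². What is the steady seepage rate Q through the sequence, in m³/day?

Flow is perpendicular to layering, so the layers act in series and the equivalent K is the thickness-weighted harmonic mean.
Total thickness L = 8.54 + 1.93 + 11.6 = 22.07 m.
Σ(b_i/K_i) = 8.54/262 + 1.93/50.6 + 11.6/0.000244 = 47541 d.
K_eq = L / Σ(b_i/K_i) = 22.07 / 47541 = 0.0004642 m/day.
Q = K_eq · A · (Δh/L) = 0.0004642 × 2220 × (5.02/22.07) = 0.2344 m³/day.

0.234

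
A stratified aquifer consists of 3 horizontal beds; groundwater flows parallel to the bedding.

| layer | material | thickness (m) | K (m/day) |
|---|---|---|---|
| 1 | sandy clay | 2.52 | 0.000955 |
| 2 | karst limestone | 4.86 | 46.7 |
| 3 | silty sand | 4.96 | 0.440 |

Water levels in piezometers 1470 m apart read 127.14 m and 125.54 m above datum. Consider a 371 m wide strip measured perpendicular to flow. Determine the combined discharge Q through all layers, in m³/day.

92.5

Flow is parallel to layering, so each bed carries its own Darcy discharge and the transmissivities add.
Σ(K_i·b_i) = 0.000955×2.52 + 46.7×4.86 + 0.440×4.96 = 229.1 m²/day.
Hydraulic gradient i = (127.14 − 125.54) / 1470 = 1.6 / 1470 = 0.001088.
Q = Σ(K_i·b_i) · W · i = 229.1 × 371 × 0.001088 = 92.53 m³/day.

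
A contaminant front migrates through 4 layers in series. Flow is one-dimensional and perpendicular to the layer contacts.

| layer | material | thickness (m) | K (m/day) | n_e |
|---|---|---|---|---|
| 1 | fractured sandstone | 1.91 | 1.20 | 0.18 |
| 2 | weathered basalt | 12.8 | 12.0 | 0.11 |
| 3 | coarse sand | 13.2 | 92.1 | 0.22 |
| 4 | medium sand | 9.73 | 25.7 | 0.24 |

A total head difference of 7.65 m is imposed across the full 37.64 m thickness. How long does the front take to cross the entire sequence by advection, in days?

2.91

With flow normal to the layers, continuity requires the same specific discharge q through every layer.
Σ(b_i/K_i) = 1.91/1.20 + 12.8/12.0 + 13.2/92.1 + 9.73/25.7 = 3.180 d.
q = Δh / Σ(b_i/K_i) = 7.65 / 3.180 = 2.405 m/day.
In each layer the seepage velocity is v_i = q/n_i, so the layer transit time is t_i = b_i·n_i / q:
  layer 1 (fractured sandstone): t_1 = 1.91 × 0.18 / 2.405 = 0.1429 d
  layer 2 (weathered basalt): t_2 = 12.8 × 0.11 / 2.405 = 0.5853 d
  layer 3 (coarse sand): t_3 = 13.2 × 0.22 / 2.405 = 1.207 d
  layer 4 (medium sand): t_4 = 9.73 × 0.24 / 2.405 = 0.9708 d
Total t = Σ t_i = 2.906 days.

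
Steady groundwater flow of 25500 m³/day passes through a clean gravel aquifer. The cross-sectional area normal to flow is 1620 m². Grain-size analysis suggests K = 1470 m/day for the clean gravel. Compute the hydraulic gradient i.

0.0107

From Q = K·A·i, i = Q / (K·A) = 25500 / (1470 × 1620) = 0.01071.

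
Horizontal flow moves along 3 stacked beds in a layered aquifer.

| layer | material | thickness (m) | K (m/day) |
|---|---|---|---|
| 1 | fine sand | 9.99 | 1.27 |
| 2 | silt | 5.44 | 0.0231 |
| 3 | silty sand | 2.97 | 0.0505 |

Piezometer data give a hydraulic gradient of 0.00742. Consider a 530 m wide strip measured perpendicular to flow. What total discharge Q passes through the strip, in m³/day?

51.0

Flow is parallel to layering, so each bed carries its own Darcy discharge and the transmissivities add.
Σ(K_i·b_i) = 1.27×9.99 + 0.0231×5.44 + 0.0505×2.97 = 12.96 m²/day.
Hydraulic gradient i = 0.00742.
Q = Σ(K_i·b_i) · W · i = 12.96 × 530 × 0.007420 = 50.98 m³/day.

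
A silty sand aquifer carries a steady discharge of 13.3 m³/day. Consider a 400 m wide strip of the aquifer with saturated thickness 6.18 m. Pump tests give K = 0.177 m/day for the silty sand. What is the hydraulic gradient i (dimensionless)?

0.0304

Cross-sectional area A = 400 × 6.18 = 2472 m².
From Q = K·A·i, i = Q / (K·A) = 13.3 / (0.1770 × 2472) = 0.03040.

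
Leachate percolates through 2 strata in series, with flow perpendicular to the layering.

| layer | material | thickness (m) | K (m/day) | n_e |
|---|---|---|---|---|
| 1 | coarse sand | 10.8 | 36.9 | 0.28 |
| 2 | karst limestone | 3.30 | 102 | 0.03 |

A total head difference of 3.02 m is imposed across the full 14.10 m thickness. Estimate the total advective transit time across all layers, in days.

With flow normal to the layers, continuity requires the same specific discharge q through every layer.
Σ(b_i/K_i) = 10.8/36.9 + 3.30/102 = 0.3250 d.
q = Δh / Σ(b_i/K_i) = 3.02 / 0.3250 = 9.291 m/day.
In each layer the seepage velocity is v_i = q/n_i, so the layer transit time is t_i = b_i·n_i / q:
  layer 1 (coarse sand): t_1 = 10.8 × 0.28 / 9.291 = 0.3255 d
  layer 2 (karst limestone): t_2 = 3.30 × 0.03 / 9.291 = 0.01066 d
Total t = Σ t_i = 0.3361 days.

0.336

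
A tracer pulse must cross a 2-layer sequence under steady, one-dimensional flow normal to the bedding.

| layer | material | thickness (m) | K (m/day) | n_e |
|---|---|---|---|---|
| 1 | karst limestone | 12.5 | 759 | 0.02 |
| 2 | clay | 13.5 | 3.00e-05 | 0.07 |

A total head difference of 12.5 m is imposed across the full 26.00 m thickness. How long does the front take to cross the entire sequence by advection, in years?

With flow normal to the layers, continuity requires the same specific discharge q through every layer.
Σ(b_i/K_i) = 12.5/759 + 13.5/3.00e-05 = 4.500e+05 d.
q = Δh / Σ(b_i/K_i) = 12.5 / 4.500e+05 = 2.778e-05 m/day.
In each layer the seepage velocity is v_i = q/n_i, so the layer transit time is t_i = b_i·n_i / q:
  layer 1 (karst limestone): t_1 = 12.5 × 0.02 / 2.778e-05 = 9000 d
  layer 2 (clay): t_2 = 13.5 × 0.07 / 2.778e-05 = 34020 d
Total t = Σ t_i = 43020 days = 117.8 years.

118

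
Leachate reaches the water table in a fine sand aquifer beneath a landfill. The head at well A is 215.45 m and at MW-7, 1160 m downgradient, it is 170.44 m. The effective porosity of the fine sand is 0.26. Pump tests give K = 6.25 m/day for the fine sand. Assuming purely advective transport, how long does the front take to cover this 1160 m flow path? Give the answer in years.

Hydraulic gradient i = (215.45 − 170.44) / 1160 = 45.01 / 1160 = 0.03880.
Darcy flux q = K · i = 6.250 × 0.03880 = 0.2425 m/day.
Seepage velocity v = q / n_e = 0.2425 / 0.26 = 0.9327 m/day.
Travel time t = L / v = 1160 / 0.9327 = 1244 days = 3.405 years.

3.40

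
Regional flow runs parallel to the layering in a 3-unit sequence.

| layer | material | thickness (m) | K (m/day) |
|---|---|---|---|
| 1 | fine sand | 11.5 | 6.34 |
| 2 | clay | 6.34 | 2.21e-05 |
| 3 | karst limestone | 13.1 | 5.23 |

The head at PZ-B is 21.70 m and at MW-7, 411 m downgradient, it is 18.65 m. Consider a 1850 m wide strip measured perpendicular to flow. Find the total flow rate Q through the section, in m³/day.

1940

Flow is parallel to layering, so each bed carries its own Darcy discharge and the transmissivities add.
Σ(K_i·b_i) = 6.34×11.5 + 2.21e-05×6.34 + 5.23×13.1 = 141.4 m²/day.
Hydraulic gradient i = (21.70 − 18.65) / 411 = 3.05 / 411 = 0.007421.
Q = Σ(K_i·b_i) · W · i = 141.4 × 1850 × 0.007421 = 1942 m³/day.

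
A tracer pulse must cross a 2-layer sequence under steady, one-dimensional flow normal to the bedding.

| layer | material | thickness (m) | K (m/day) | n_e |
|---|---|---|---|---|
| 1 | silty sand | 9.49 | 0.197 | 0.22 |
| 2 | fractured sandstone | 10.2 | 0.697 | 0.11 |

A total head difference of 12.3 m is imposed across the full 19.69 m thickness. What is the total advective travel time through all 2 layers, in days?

With flow normal to the layers, continuity requires the same specific discharge q through every layer.
Σ(b_i/K_i) = 9.49/0.197 + 10.2/0.697 = 62.81 d.
q = Δh / Σ(b_i/K_i) = 12.3 / 62.81 = 0.1958 m/day.
In each layer the seepage velocity is v_i = q/n_i, so the layer transit time is t_i = b_i·n_i / q:
  layer 1 (silty sand): t_1 = 9.49 × 0.22 / 0.1958 = 10.66 d
  layer 2 (fractured sandstone): t_2 = 10.2 × 0.11 / 0.1958 = 5.729 d
Total t = Σ t_i = 16.39 days.

16.4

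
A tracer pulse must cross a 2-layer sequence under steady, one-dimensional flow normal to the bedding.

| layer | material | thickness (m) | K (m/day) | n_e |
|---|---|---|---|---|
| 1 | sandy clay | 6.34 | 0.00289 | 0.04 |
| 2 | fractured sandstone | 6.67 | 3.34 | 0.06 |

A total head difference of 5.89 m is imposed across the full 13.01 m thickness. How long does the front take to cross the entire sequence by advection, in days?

244

With flow normal to the layers, continuity requires the same specific discharge q through every layer.
Σ(b_i/K_i) = 6.34/0.00289 + 6.67/3.34 = 2196 d.
q = Δh / Σ(b_i/K_i) = 5.89 / 2196 = 0.002682 m/day.
In each layer the seepage velocity is v_i = q/n_i, so the layer transit time is t_i = b_i·n_i / q:
  layer 1 (sandy clay): t_1 = 6.34 × 0.04 / 0.002682 = 94.54 d
  layer 2 (fractured sandstone): t_2 = 6.67 × 0.06 / 0.002682 = 149.2 d
Total t = Σ t_i = 243.7 days.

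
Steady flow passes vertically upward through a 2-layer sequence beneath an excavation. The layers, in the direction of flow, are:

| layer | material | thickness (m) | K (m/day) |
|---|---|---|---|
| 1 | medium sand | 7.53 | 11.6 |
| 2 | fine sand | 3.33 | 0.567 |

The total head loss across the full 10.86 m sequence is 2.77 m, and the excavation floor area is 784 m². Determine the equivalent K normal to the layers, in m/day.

1.67

Flow is perpendicular to layering, so the layers act in series and the equivalent K is the thickness-weighted harmonic mean.
Total thickness L = 7.53 + 3.33 = 10.86 m.
Σ(b_i/K_i) = 7.53/11.6 + 3.33/0.567 = 6.522 d.
K_eq = L / Σ(b_i/K_i) = 10.86 / 6.522 = 1.665 m/day.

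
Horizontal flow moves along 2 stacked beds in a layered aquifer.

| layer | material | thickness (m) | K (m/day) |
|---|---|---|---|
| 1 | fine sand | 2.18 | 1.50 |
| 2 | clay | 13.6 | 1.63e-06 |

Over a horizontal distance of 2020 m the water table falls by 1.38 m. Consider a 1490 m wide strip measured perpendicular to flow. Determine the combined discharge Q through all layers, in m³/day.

3.33

Flow is parallel to layering, so each bed carries its own Darcy discharge and the transmissivities add.
Σ(K_i·b_i) = 1.50×2.18 + 1.63e-06×13.6 = 3.270 m²/day.
Hydraulic gradient i = Δh / L = 1.38 / 2020 = 0.0006832.
Q = Σ(K_i·b_i) · W · i = 3.270 × 1490 × 0.0006832 = 3.329 m³/day.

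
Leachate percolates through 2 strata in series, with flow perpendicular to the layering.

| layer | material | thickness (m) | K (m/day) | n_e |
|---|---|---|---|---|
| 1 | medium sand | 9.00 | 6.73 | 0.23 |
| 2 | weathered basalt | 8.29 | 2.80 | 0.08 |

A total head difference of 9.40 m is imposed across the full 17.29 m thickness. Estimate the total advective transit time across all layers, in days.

With flow normal to the layers, continuity requires the same specific discharge q through every layer.
Σ(b_i/K_i) = 9.00/6.73 + 8.29/2.80 = 4.298 d.
q = Δh / Σ(b_i/K_i) = 9.40 / 4.298 = 2.187 m/day.
In each layer the seepage velocity is v_i = q/n_i, so the layer transit time is t_i = b_i·n_i / q:
  layer 1 (medium sand): t_1 = 9.00 × 0.23 / 2.187 = 0.9465 d
  layer 2 (weathered basalt): t_2 = 8.29 × 0.08 / 2.187 = 0.3032 d
Total t = Σ t_i = 1.250 days.

1.25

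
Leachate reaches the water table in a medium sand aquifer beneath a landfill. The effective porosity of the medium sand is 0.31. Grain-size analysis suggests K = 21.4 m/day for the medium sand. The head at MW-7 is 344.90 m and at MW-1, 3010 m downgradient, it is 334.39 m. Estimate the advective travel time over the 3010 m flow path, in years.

Hydraulic gradient i = (344.90 − 334.39) / 3010 = 10.51 / 3010 = 0.003492.
Darcy flux q = K · i = 21.40 × 0.003492 = 0.07472 m/day.
Seepage velocity v = q / n_e = 0.07472 / 0.31 = 0.2410 m/day.
Travel time t = L / v = 3010 / 0.2410 = 12488 days = 34.19 years.

34.2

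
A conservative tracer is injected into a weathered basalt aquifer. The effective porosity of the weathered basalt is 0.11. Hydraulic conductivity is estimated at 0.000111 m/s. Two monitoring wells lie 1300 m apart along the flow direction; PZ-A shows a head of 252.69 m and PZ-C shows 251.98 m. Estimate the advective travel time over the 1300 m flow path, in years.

Convert K: 0.000111 m/s × 86400 = 9.590 m/day.
Hydraulic gradient i = (252.69 − 251.98) / 1300 = 0.71 / 1300 = 0.0005462.
Darcy flux q = K · i = 9.590 × 0.0005462 = 0.005238 m/day.
Seepage velocity v = q / n_e = 0.005238 / 0.11 = 0.04762 m/day.
Travel time t = L / v = 1300 / 0.04762 = 27301 days = 74.75 years.

74.7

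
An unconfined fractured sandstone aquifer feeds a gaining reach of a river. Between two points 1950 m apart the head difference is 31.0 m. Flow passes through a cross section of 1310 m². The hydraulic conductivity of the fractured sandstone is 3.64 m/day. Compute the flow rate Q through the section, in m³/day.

Hydraulic gradient i = Δh / L = 31.0 / 1950 = 0.01590.
Darcy's law: Q = K · A · i = 3.640 × 1310 × 0.01590 = 75.81 m³/day.

75.8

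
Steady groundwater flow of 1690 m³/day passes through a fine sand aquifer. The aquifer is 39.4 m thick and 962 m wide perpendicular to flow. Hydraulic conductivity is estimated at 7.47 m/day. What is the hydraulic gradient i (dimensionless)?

0.00597

Cross-sectional area A = 962 × 39.4 = 37903 m².
From Q = K·A·i, i = Q / (K·A) = 1690 / (7.470 × 37903) = 0.005969.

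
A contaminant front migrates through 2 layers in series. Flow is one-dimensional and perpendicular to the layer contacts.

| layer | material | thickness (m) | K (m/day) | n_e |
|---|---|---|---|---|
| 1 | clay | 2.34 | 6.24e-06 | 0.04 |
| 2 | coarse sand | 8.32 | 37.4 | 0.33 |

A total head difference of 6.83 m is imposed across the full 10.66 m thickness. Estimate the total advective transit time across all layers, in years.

With flow normal to the layers, continuity requires the same specific discharge q through every layer.
Σ(b_i/K_i) = 2.34/6.24e-06 + 8.32/37.4 = 3.750e+05 d.
q = Δh / Σ(b_i/K_i) = 6.83 / 3.750e+05 = 1.821e-05 m/day.
In each layer the seepage velocity is v_i = q/n_i, so the layer transit time is t_i = b_i·n_i / q:
  layer 1 (clay): t_1 = 2.34 × 0.04 / 1.821e-05 = 5139 d
  layer 2 (coarse sand): t_2 = 8.32 × 0.33 / 1.821e-05 = 1.507e+05 d
Total t = Σ t_i = 1.559e+05 days = 426.8 years.

427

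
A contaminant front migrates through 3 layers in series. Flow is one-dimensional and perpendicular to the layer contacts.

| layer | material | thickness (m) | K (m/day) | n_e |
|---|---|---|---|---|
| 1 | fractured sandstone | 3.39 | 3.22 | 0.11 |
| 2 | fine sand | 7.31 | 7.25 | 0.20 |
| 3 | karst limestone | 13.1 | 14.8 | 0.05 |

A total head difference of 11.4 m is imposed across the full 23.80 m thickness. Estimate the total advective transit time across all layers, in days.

With flow normal to the layers, continuity requires the same specific discharge q through every layer.
Σ(b_i/K_i) = 3.39/3.22 + 7.31/7.25 + 13.1/14.8 = 2.946 d.
q = Δh / Σ(b_i/K_i) = 11.4 / 2.946 = 3.869 m/day.
In each layer the seepage velocity is v_i = q/n_i, so the layer transit time is t_i = b_i·n_i / q:
  layer 1 (fractured sandstone): t_1 = 3.39 × 0.11 / 3.869 = 0.09637 d
  layer 2 (fine sand): t_2 = 7.31 × 0.20 / 3.869 = 0.3778 d
  layer 3 (karst limestone): t_3 = 13.1 × 0.05 / 3.869 = 0.1693 d
Total t = Σ t_i = 0.6435 days.

0.643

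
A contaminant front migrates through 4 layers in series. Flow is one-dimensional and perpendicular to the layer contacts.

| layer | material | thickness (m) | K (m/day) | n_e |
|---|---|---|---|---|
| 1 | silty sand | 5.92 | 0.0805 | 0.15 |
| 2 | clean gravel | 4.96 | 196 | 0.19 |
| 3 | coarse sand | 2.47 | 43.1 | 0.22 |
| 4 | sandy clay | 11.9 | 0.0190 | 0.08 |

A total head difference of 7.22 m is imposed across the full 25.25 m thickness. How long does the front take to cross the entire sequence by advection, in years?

With flow normal to the layers, continuity requires the same specific discharge q through every layer.
Σ(b_i/K_i) = 5.92/0.0805 + 4.96/196 + 2.47/43.1 + 11.9/0.0190 = 699.9 d.
q = Δh / Σ(b_i/K_i) = 7.22 / 699.9 = 0.01032 m/day.
In each layer the seepage velocity is v_i = q/n_i, so the layer transit time is t_i = b_i·n_i / q:
  layer 1 (silty sand): t_1 = 5.92 × 0.15 / 0.01032 = 86.09 d
  layer 2 (clean gravel): t_2 = 4.96 × 0.19 / 0.01032 = 91.36 d
  layer 3 (coarse sand): t_3 = 2.47 × 0.22 / 0.01032 = 52.68 d
  layer 4 (sandy clay): t_4 = 11.9 × 0.08 / 0.01032 = 92.29 d
Total t = Σ t_i = 322.4 days = 0.8827 years.

0.883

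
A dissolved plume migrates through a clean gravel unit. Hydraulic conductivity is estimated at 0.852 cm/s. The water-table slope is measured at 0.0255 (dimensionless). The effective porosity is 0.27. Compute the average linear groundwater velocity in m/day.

Convert K: 0.852 cm/s × 864 = 736.1 m/day.
Hydraulic gradient i = 0.0255.
Darcy flux q = K · i = 736.1 × 0.02550 = 18.77 m/day.
Seepage velocity v = q / n_e = 18.77 / 0.27 = 69.52 m/day.

69.5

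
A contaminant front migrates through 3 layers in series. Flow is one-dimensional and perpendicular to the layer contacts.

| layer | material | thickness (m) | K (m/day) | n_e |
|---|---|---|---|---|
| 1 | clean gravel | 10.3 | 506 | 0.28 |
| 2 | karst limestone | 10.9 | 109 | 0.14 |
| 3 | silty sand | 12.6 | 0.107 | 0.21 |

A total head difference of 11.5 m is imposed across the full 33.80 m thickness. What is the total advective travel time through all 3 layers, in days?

With flow normal to the layers, continuity requires the same specific discharge q through every layer.
Σ(b_i/K_i) = 10.3/506 + 10.9/109 + 12.6/0.107 = 117.9 d.
q = Δh / Σ(b_i/K_i) = 11.5 / 117.9 = 0.09756 m/day.
In each layer the seepage velocity is v_i = q/n_i, so the layer transit time is t_i = b_i·n_i / q:
  layer 1 (clean gravel): t_1 = 10.3 × 0.28 / 0.09756 = 29.56 d
  layer 2 (karst limestone): t_2 = 10.9 × 0.14 / 0.09756 = 15.64 d
  layer 3 (silty sand): t_3 = 12.6 × 0.21 / 0.09756 = 27.12 d
Total t = Σ t_i = 72.33 days.

72.3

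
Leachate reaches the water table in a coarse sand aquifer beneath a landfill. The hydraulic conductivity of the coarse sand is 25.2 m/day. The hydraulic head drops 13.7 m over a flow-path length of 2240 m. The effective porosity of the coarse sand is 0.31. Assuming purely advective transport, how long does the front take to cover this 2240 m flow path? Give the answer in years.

12.3

Hydraulic gradient i = Δh / L = 13.7 / 2240 = 0.006116.
Darcy flux q = K · i = 25.20 × 0.006116 = 0.1541 m/day.
Seepage velocity v = q / n_e = 0.1541 / 0.31 = 0.4972 m/day.
Travel time t = L / v = 2240 / 0.4972 = 4505 days = 12.34 years.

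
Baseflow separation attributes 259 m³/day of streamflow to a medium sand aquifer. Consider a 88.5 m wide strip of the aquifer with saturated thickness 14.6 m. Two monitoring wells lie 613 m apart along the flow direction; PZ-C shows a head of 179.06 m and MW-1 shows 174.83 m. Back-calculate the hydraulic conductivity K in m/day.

29.0

Cross-sectional area A = 88.5 × 14.6 = 1292 m².
Hydraulic gradient i = (179.06 − 174.83) / 613 = 4.23 / 613 = 0.006900.
From Q = K·A·i, K = Q / (A·i) = 259 / (1292 × 0.006900) = 29.05 m/day.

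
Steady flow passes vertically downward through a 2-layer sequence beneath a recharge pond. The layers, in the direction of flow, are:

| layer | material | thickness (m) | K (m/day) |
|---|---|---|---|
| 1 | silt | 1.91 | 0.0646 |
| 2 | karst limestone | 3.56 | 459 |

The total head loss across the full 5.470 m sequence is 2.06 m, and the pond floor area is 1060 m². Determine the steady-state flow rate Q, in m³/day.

Flow is perpendicular to layering, so the layers act in series and the equivalent K is the thickness-weighted harmonic mean.
Total thickness L = 1.91 + 3.56 = 5.470 m.
Σ(b_i/K_i) = 1.91/0.0646 + 3.56/459 = 29.57 d.
K_eq = L / Σ(b_i/K_i) = 5.470 / 29.57 = 0.1850 m/day.
Q = K_eq · A · (Δh/L) = 0.1850 × 1060 × (2.06/5.470) = 73.83 m³/day.

73.8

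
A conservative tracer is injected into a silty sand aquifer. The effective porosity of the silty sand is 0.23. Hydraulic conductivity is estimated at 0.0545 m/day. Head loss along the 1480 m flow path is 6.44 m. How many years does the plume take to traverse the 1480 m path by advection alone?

Hydraulic gradient i = Δh / L = 6.44 / 1480 = 0.004351.
Darcy flux q = K · i = 0.05450 × 0.004351 = 0.0002371 m/day.
Seepage velocity v = q / n_e = 0.0002371 / 0.23 = 0.001031 m/day.
Travel time t = L / v = 1480 / 0.001031 = 1.435e+06 days = 3930 years.

3930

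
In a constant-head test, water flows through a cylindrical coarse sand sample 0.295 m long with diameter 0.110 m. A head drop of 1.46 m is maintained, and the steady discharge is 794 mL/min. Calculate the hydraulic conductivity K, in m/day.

Cross-sectional area A = π·(d/2)² = π × (0.110/2)² = 0.009503 m².
Convert discharge: 794 mL/min = 1.323e-05 m³/s.
Darcy's law rearranged: K = Q·L / (A·Δh) = 1.323e-05 × 0.295 / (0.009503 × 1.46) = 0.0002814 m/s = 24.31 m/day.

24.3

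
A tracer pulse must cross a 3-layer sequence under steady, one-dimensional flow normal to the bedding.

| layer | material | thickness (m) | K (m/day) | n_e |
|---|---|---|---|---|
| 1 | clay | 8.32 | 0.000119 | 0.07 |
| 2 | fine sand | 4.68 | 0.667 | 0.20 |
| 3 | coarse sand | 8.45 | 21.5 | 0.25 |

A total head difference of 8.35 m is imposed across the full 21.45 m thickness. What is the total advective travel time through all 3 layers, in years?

83.2

With flow normal to the layers, continuity requires the same specific discharge q through every layer.
Σ(b_i/K_i) = 8.32/0.000119 + 4.68/0.667 + 8.45/21.5 = 69923 d.
q = Δh / Σ(b_i/K_i) = 8.35 / 69923 = 0.0001194 m/day.
In each layer the seepage velocity is v_i = q/n_i, so the layer transit time is t_i = b_i·n_i / q:
  layer 1 (clay): t_1 = 8.32 × 0.07 / 0.0001194 = 4877 d
  layer 2 (fine sand): t_2 = 4.68 × 0.20 / 0.0001194 = 7838 d
  layer 3 (coarse sand): t_3 = 8.45 × 0.25 / 0.0001194 = 17690 d
Total t = Σ t_i = 30405 days = 83.25 years.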